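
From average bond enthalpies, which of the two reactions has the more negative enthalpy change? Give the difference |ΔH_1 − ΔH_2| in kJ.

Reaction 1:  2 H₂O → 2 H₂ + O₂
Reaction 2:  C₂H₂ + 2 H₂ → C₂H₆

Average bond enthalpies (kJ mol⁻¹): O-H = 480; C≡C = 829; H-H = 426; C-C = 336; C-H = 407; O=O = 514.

Reaction 1:
  Bonds broken (reactants):
    O-H: 4 × 480 = 1920
    Σ(broken) = 1920 kJ
  Bonds formed (products):
    H-H: 2 × 426 = 852
    O=O: 1 × 514 = 514
    Σ(formed) = 1366 kJ
  ΔH_1 = 1920 − 1366 = +554 kJ
Reaction 2:
  Bonds broken (reactants):
    C≡C: 1 × 829 = 829
    C-H: 2 × 407 = 814
    H-H: 2 × 426 = 852
    Σ(broken) = 2495 kJ
  Bonds formed (products):
    C-C: 1 × 336 = 336
    C-H: 6 × 407 = 2442
    Σ(formed) = 2778 kJ
  ΔH_2 = 2495 − 2778 = −283 kJ
ΔH_1 − ΔH_2 = +837 kJ, so reaction 2 has the more negative ΔH; |ΔH_1 − ΔH_2| = 837 kJ.

Reaction 2, by 837 kJ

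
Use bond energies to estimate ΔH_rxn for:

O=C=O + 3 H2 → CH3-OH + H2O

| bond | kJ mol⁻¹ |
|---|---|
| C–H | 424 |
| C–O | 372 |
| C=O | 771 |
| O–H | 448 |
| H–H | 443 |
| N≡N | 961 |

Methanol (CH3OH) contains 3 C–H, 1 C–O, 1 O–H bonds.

ΔH ≈ −117 kJ

Bonds broken (reactants):
  C=O: 2 × 771 = 1542
  H–H: 3 × 443 = 1329
  Σ(broken) = 2871 kJ
Bonds formed (products):
  C–H: 3 × 424 = 1272
  C–O: 1 × 372 = 372
  O–H: 3 × 448 = 1344
  Σ(formed) = 2988 kJ
ΔH = Σ(broken) − Σ(formed) = 2871 − 2988 = −117 kJ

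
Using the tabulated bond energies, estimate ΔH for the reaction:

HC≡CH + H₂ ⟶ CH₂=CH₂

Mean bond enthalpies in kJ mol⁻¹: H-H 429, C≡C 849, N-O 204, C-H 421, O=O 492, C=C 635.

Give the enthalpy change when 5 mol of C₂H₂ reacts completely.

Bonds broken (reactants):
  C≡C: 1 × 849 = 849
  C-H: 2 × 421 = 842
  H-H: 1 × 429 = 429
  Σ(broken) = 2120 kJ
Bonds formed (products):
  C-H: 4 × 421 = 1684
  C=C: 1 × 635 = 635
  Σ(formed) = 2319 kJ
ΔH = Σ(broken) − Σ(formed) = 2120 − 2319 = −199 kJ
For 5× the reaction as written: 5 × (−199) = −995 kJ

ΔH = −995 kJ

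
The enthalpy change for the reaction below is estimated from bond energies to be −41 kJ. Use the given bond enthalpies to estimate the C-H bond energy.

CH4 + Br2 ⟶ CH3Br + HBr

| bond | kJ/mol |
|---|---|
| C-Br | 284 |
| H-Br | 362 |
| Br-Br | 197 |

Let D be the C-H bond energy.
Σ(broken) = 1×197 + 4×D = 197 + 4D
Σ(formed) = 1×284 + 3×D + 1×362 = 646 + 3D
ΔH = Σ(broken) − Σ(formed) = (197 + 4D) − (646 + 3D) = −449 + D
Setting this equal to −41 kJ gives D = 408 kJ/mol.

D(C-H) ≈ 408 kJ/mol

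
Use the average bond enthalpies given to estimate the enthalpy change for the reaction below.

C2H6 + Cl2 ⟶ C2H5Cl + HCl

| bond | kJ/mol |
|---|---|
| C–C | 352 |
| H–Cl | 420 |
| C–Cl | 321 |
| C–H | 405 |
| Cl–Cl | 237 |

Bonds broken (reactants):
  C–C: 1 × 352 = 352
  C–H: 6 × 405 = 2430
  Cl–Cl: 1 × 237 = 237
  Σ(broken) = 3019 kJ
Bonds formed (products):
  C–C: 1 × 352 = 352
  C–Cl: 1 × 321 = 321
  C–H: 5 × 405 = 2025
  H–Cl: 1 × 420 = 420
  Σ(formed) = 3118 kJ
ΔH = Σ(broken) − Σ(formed) = 3019 − 3118 = −99 kJ

ΔH ≈ −99 kJ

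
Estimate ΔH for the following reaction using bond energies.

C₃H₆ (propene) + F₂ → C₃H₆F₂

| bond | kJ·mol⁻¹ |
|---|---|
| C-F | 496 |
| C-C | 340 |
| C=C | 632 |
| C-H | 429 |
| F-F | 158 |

Bonds broken (reactants):
  C-C: 1 × 340 = 340
  C-H: 6 × 429 = 2574
  C=C: 1 × 632 = 632
  F-F: 1 × 158 = 158
  Σ(broken) = 3704 kJ
Bonds formed (products):
  C-C: 2 × 340 = 680
  C-F: 2 × 496 = 992
  C-H: 6 × 429 = 2574
  Σ(formed) = 4246 kJ
ΔH = Σ(broken) − Σ(formed) = 3704 − 4246 = −542 kJ

ΔH ≈ −542 kJ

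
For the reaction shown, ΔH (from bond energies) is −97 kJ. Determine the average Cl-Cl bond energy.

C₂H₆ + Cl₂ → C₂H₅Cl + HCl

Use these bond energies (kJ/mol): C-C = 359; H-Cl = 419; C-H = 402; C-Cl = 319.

D(Cl-Cl) ≈ 239 kJ/mol

Let D be the Cl-Cl bond energy.
Σ(broken) = 1×359 + 6×402 + 1×D = 2771 + D
Σ(formed) = 1×359 + 1×319 + 5×402 + 1×419 = 3107
ΔH = Σ(broken) − Σ(formed) = (2771 + D) − (3107) = −336 + D
Setting this equal to −97 kJ gives D = 239 kJ/mol.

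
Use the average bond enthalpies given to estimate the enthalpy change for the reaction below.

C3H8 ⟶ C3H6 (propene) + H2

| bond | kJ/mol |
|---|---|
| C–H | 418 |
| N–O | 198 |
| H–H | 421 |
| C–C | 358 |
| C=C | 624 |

ΔH ≈ +149 kJ

Bonds broken (reactants):
  C–C: 2 × 358 = 716
  C–H: 8 × 418 = 3344
  Σ(broken) = 4060 kJ
Bonds formed (products):
  C–C: 1 × 358 = 358
  C–H: 6 × 418 = 2508
  C=C: 1 × 624 = 624
  H–H: 1 × 421 = 421
  Σ(formed) = 3911 kJ
ΔH = Σ(broken) − Σ(formed) = 4060 − 3911 = +149 kJ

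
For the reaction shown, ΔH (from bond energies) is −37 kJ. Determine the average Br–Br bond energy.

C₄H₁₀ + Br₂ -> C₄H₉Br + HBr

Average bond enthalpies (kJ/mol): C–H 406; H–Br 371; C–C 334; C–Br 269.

D(Br–Br) ≈ 197 kJ/mol

Let D be the Br–Br bond energy.
Σ(broken) = 1×D + 3×334 + 10×406 = 5062 + D
Σ(formed) = 1×269 + 3×334 + 9×406 + 1×371 = 5296
ΔH = Σ(broken) − Σ(formed) = (5062 + D) − (5296) = −234 + D
Setting this equal to −37 kJ gives D = 197 kJ/mol.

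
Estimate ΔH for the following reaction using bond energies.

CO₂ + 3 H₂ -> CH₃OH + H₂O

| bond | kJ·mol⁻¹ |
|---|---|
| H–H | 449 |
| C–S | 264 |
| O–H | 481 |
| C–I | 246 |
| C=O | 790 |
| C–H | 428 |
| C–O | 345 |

Bonds broken (reactants):
  C=O: 2 × 790 = 1580
  H–H: 3 × 449 = 1347
  Σ(broken) = 2927 kJ
Bonds formed (products):
  C–H: 3 × 428 = 1284
  C–O: 1 × 345 = 345
  O–H: 3 × 481 = 1443
  Σ(formed) = 3072 kJ
ΔH = Σ(broken) − Σ(formed) = 2927 − 3072 = −145 kJ

ΔH ≈ −145 kJ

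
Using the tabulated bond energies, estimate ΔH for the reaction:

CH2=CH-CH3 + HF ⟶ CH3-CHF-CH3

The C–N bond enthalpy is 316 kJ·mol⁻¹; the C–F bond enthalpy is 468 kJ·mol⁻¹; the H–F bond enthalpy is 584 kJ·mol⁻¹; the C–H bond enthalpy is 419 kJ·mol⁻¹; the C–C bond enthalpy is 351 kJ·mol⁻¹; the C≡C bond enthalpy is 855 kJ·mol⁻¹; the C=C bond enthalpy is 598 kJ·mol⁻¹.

ΔH ≈ −56 kJ

Bonds broken (reactants):
  C–C: 1 × 351 = 351
  C–H: 6 × 419 = 2514
  C=C: 1 × 598 = 598
  H–F: 1 × 584 = 584
  Σ(broken) = 4047 kJ
Bonds formed (products):
  C–C: 2 × 351 = 702
  C–F: 1 × 468 = 468
  C–H: 7 × 419 = 2933
  Σ(formed) = 4103 kJ
ΔH = Σ(broken) − Σ(formed) = 4047 − 4103 = −56 kJ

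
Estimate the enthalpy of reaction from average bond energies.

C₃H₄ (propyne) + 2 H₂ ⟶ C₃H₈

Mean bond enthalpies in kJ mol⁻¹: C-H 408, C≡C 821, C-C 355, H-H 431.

Bonds broken (reactants):
  C≡C: 1 × 821 = 821
  C-C: 1 × 355 = 355
  C-H: 4 × 408 = 1632
  H-H: 2 × 431 = 862
  Σ(broken) = 3670 kJ
Bonds formed (products):
  C-C: 2 × 355 = 710
  C-H: 8 × 408 = 3264
  Σ(formed) = 3974 kJ
ΔH = Σ(broken) − Σ(formed) = 3670 − 3974 = −304 kJ

ΔH ≈ −304 kJ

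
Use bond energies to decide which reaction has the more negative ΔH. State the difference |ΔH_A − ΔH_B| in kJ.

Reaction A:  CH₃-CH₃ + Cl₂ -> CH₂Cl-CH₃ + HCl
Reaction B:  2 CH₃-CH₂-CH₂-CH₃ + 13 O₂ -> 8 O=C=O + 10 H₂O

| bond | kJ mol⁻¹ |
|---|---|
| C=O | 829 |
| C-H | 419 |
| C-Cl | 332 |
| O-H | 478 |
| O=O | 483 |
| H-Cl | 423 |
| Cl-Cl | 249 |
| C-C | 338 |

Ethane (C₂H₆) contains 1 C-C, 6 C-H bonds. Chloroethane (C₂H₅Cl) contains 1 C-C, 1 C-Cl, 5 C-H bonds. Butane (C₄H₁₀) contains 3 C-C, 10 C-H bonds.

Reaction B, by 6050 kJ

Reaction A:
  Bonds broken (reactants):
    C-C: 1 × 338 = 338
    C-H: 6 × 419 = 2514
    Cl-Cl: 1 × 249 = 249
    Σ(broken) = 3101 kJ
  Bonds formed (products):
    C-C: 1 × 338 = 338
    C-Cl: 1 × 332 = 332
    C-H: 5 × 419 = 2095
    H-Cl: 1 × 423 = 423
    Σ(formed) = 3188 kJ
  ΔH_A = 3101 − 3188 = −87 kJ
Reaction B:
  Bonds broken (reactants):
    C-C: 6 × 338 = 2028
    C-H: 20 × 419 = 8380
    O=O: 13 × 483 = 6279
    Σ(broken) = 16687 kJ
  Bonds formed (products):
    C=O: 16 × 829 = 13264
    O-H: 20 × 478 = 9560
    Σ(formed) = 22824 kJ
  ΔH_B = 16687 − 22824 = −6137 kJ
ΔH_A − ΔH_B = +6050 kJ, so reaction B has the more negative ΔH; |ΔH_A − ΔH_B| = 6050 kJ.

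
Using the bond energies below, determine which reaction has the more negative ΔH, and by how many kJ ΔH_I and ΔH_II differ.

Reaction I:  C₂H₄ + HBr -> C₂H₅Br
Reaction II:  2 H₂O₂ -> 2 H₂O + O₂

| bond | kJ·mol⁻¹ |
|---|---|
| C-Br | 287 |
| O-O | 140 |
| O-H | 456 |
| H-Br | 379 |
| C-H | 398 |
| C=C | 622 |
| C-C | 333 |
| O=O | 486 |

Reaction I:
  Bonds broken (reactants):
    C-H: 4 × 398 = 1592
    C=C: 1 × 622 = 622
    H-Br: 1 × 379 = 379
    Σ(broken) = 2593 kJ
  Bonds formed (products):
    C-Br: 1 × 287 = 287
    C-C: 1 × 333 = 333
    C-H: 5 × 398 = 1990
    Σ(formed) = 2610 kJ
  ΔH_I = 2593 − 2610 = −17 kJ
Reaction II:
  Bonds broken (reactants):
    O-H: 4 × 456 = 1824
    O-O: 2 × 140 = 280
    Σ(broken) = 2104 kJ
  Bonds formed (products):
    O-H: 4 × 456 = 1824
    O=O: 1 × 486 = 486
    Σ(formed) = 2310 kJ
  ΔH_II = 2104 − 2310 = −206 kJ
ΔH_I − ΔH_II = +189 kJ, so reaction II has the more negative ΔH; |ΔH_I − ΔH_II| = 189 kJ.

Reaction II, by 189 kJ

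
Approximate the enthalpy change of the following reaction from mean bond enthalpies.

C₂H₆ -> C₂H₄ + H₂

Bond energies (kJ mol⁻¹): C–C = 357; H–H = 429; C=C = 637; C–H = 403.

ΔH ≈ +97 kJ

Bonds broken (reactants):
  C–C: 1 × 357 = 357
  C–H: 6 × 403 = 2418
  Σ(broken) = 2775 kJ
Bonds formed (products):
  C–H: 4 × 403 = 1612
  C=C: 1 × 637 = 637
  H–H: 1 × 429 = 429
  Σ(formed) = 2678 kJ
ΔH = Σ(broken) − Σ(formed) = 2775 − 2678 = +97 kJ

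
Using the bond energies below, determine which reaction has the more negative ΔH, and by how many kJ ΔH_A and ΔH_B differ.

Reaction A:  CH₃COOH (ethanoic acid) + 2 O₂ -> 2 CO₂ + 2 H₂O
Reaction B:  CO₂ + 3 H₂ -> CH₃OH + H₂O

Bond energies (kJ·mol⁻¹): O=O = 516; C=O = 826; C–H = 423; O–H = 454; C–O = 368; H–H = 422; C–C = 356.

Reaction A, by 734 kJ

Reaction A:
  Bonds broken (reactants):
    C–C: 1 × 356 = 356
    C–H: 3 × 423 = 1269
    C–O: 1 × 368 = 368
    C=O: 1 × 826 = 826
    O–H: 1 × 454 = 454
    O=O: 2 × 516 = 1032
    Σ(broken) = 4305 kJ
  Bonds formed (products):
    C=O: 4 × 826 = 3304
    O–H: 4 × 454 = 1816
    Σ(formed) = 5120 kJ
  ΔH_A = 4305 − 5120 = −815 kJ
Reaction B:
  Bonds broken (reactants):
    C=O: 2 × 826 = 1652
    H–H: 3 × 422 = 1266
    Σ(broken) = 2918 kJ
  Bonds formed (products):
    C–H: 3 × 423 = 1269
    C–O: 1 × 368 = 368
    O–H: 3 × 454 = 1362
    Σ(formed) = 2999 kJ
  ΔH_B = 2918 − 2999 = −81 kJ
ΔH_A − ΔH_B = −734 kJ, so reaction A has the more negative ΔH; |ΔH_A − ΔH_B| = 734 kJ.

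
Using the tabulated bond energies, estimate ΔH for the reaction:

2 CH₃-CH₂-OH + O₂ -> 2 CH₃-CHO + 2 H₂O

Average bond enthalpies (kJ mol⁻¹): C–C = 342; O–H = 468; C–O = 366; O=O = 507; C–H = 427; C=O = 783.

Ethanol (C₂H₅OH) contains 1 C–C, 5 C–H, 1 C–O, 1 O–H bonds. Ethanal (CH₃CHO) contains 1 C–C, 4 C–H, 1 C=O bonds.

Bonds broken (reactants):
  C–C: 2 × 342 = 684
  C–H: 10 × 427 = 4270
  C–O: 2 × 366 = 732
  O–H: 2 × 468 = 936
  O=O: 1 × 507 = 507
  Σ(broken) = 7129 kJ
Bonds formed (products):
  C–C: 2 × 342 = 684
  C–H: 8 × 427 = 3416
  C=O: 2 × 783 = 1566
  O–H: 4 × 468 = 1872
  Σ(formed) = 7538 kJ
ΔH = Σ(broken) − Σ(formed) = 7129 − 7538 = −409 kJ

ΔH ≈ −409 kJ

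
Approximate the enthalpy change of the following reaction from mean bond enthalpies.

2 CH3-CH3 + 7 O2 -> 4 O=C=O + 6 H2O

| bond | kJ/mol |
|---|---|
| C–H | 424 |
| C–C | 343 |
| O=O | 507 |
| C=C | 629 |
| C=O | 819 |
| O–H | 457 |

ΔH ≈ −2713 kJ

Bonds broken (reactants):
  C–C: 2 × 343 = 686
  C–H: 12 × 424 = 5088
  O=O: 7 × 507 = 3549
  Σ(broken) = 9323 kJ
Bonds formed (products):
  C=O: 8 × 819 = 6552
  O–H: 12 × 457 = 5484
  Σ(formed) = 12036 kJ
ΔH = Σ(broken) − Σ(formed) = 9323 − 12036 = −2713 kJ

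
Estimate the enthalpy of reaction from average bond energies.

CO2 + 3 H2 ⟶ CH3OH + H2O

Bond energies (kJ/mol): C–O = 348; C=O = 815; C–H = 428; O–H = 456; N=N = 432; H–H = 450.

ΔH ≈ −20 kJ

Bonds broken (reactants):
  C=O: 2 × 815 = 1630
  H–H: 3 × 450 = 1350
  Σ(broken) = 2980 kJ
Bonds formed (products):
  C–H: 3 × 428 = 1284
  C–O: 1 × 348 = 348
  O–H: 3 × 456 = 1368
  Σ(formed) = 3000 kJ
ΔH = Σ(broken) − Σ(formed) = 2980 − 3000 = −20 kJ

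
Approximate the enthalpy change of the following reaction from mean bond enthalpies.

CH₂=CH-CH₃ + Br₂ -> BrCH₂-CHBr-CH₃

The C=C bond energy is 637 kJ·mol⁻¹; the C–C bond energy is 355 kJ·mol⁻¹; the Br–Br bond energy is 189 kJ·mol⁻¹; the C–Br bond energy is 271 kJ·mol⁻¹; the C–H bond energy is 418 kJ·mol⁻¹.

ΔH ≈ −71 kJ

Bonds broken (reactants):
  Br–Br: 1 × 189 = 189
  C–C: 1 × 355 = 355
  C–H: 6 × 418 = 2508
  C=C: 1 × 637 = 637
  Σ(broken) = 3689 kJ
Bonds formed (products):
  C–Br: 2 × 271 = 542
  C–C: 2 × 355 = 710
  C–H: 6 × 418 = 2508
  Σ(formed) = 3760 kJ
ΔH = Σ(broken) − Σ(formed) = 3689 − 3760 = −71 kJ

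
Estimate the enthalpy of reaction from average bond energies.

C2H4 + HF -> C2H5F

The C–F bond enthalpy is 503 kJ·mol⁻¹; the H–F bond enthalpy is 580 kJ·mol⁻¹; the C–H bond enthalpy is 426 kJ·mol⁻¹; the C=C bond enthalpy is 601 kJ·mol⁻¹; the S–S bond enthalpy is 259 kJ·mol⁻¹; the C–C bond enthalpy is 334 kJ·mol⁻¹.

ΔH ≈ −82 kJ

Bonds broken (reactants):
  C–H: 4 × 426 = 1704
  C=C: 1 × 601 = 601
  H–F: 1 × 580 = 580
  Σ(broken) = 2885 kJ
Bonds formed (products):
  C–C: 1 × 334 = 334
  C–F: 1 × 503 = 503
  C–H: 5 × 426 = 2130
  Σ(formed) = 2967 kJ
ΔH = Σ(broken) − Σ(formed) = 2885 − 2967 = −82 kJ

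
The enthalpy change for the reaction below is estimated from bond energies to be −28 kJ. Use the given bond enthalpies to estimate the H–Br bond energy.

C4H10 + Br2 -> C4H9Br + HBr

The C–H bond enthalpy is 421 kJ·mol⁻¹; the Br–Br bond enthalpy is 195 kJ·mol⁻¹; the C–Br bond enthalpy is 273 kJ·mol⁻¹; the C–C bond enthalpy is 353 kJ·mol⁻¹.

Let D be the H–Br bond energy.
Σ(broken) = 1×195 + 3×353 + 10×421 = 5464
Σ(formed) = 1×273 + 3×353 + 9×421 + 1×D = 5121 + D
ΔH = Σ(broken) − Σ(formed) = (5464) − (5121 + D) = +343 − D
Setting this equal to −28 kJ gives D = 371 kJ/mol.

D(H–Br) ≈ 371 kJ/mol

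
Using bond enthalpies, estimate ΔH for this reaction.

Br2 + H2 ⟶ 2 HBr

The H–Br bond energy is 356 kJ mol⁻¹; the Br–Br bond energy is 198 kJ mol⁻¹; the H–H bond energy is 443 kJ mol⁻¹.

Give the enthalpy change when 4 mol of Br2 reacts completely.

ΔH = −284 kJ

Bonds broken (reactants):
  Br–Br: 1 × 198 = 198
  H–H: 1 × 443 = 443
  Σ(broken) = 641 kJ
Bonds formed (products):
  H–Br: 2 × 356 = 712
  Σ(formed) = 712 kJ
ΔH = Σ(broken) − Σ(formed) = 641 − 712 = −71 kJ
For 4× the reaction as written: 4 × (−71) = −284 kJ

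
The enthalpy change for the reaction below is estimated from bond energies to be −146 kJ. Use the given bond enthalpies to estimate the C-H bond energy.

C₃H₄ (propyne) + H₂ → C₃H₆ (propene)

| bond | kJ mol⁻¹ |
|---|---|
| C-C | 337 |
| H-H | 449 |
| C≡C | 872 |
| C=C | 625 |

Let D be the C-H bond energy.
Σ(broken) = 1×872 + 1×337 + 4×D + 1×449 = 1658 + 4D
Σ(formed) = 1×337 + 6×D + 1×625 = 962 + 6D
ΔH = Σ(broken) − Σ(formed) = (1658 + 4D) − (962 + 6D) = +696 − 2D
Setting this equal to −146 kJ gives 2D = 842, so D = 421 kJ/mol.

D(C-H) ≈ 421 kJ/mol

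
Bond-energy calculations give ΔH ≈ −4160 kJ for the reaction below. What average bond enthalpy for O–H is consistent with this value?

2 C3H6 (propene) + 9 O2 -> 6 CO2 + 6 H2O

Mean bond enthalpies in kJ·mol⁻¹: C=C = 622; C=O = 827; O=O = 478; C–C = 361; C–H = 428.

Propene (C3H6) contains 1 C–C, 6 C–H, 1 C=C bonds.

Let D be the O–H bond energy.
Σ(broken) = 2×361 + 12×428 + 2×622 + 9×478 = 11404
Σ(formed) = 12×827 + 12×D = 9924 + 12D
ΔH = Σ(broken) − Σ(formed) = (11404) − (9924 + 12D) = +1480 − 12D
Setting this equal to −4160 kJ gives 12D = 5640, so D = 470 kJ/mol.

D(O–H) ≈ 470 kJ/mol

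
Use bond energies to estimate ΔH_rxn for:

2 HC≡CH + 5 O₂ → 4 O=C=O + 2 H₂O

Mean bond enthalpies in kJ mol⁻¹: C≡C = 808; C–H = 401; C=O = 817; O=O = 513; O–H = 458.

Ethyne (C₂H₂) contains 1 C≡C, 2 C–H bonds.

Bonds broken (reactants):
  C≡C: 2 × 808 = 1616
  C–H: 4 × 401 = 1604
  O=O: 5 × 513 = 2565
  Σ(broken) = 5785 kJ
Bonds formed (products):
  C=O: 8 × 817 = 6536
  O–H: 4 × 458 = 1832
  Σ(formed) = 8368 kJ
ΔH = Σ(broken) − Σ(formed) = 5785 − 8368 = −2583 kJ

ΔH ≈ −2583 kJ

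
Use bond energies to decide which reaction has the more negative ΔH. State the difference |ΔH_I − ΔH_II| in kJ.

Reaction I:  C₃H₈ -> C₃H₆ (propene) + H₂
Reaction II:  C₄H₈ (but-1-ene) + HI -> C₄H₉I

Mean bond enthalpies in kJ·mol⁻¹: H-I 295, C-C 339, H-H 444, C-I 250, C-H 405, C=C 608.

Reaction II, by 188 kJ

Reaction I:
  Bonds broken (reactants):
    C-C: 2 × 339 = 678
    C-H: 8 × 405 = 3240
    Σ(broken) = 3918 kJ
  Bonds formed (products):
    C-C: 1 × 339 = 339
    C-H: 6 × 405 = 2430
    C=C: 1 × 608 = 608
    H-H: 1 × 444 = 444
    Σ(formed) = 3821 kJ
  ΔH_I = 3918 − 3821 = +97 kJ
Reaction II:
  Bonds broken (reactants):
    C-C: 2 × 339 = 678
    C-H: 8 × 405 = 3240
    C=C: 1 × 608 = 608
    H-I: 1 × 295 = 295
    Σ(broken) = 4821 kJ
  Bonds formed (products):
    C-C: 3 × 339 = 1017
    C-H: 9 × 405 = 3645
    C-I: 1 × 250 = 250
    Σ(formed) = 4912 kJ
  ΔH_II = 4821 − 4912 = −91 kJ
ΔH_I − ΔH_II = +188 kJ, so reaction II has the more negative ΔH; |ΔH_I − ΔH_II| = 188 kJ.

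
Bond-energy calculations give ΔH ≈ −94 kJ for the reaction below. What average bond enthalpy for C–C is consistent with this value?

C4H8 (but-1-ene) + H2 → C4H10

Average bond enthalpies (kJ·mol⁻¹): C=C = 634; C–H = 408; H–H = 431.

D(C–C) ≈ 343 kJ/mol

Let D be the C–C bond energy.
Σ(broken) = 2×D + 8×408 + 1×634 + 1×431 = 4329 + 2D
Σ(formed) = 3×D + 10×408 = 4080 + 3D
ΔH = Σ(broken) − Σ(formed) = (4329 + 2D) − (4080 + 3D) = +249 − D
Setting this equal to −94 kJ gives D = 343 kJ/mol.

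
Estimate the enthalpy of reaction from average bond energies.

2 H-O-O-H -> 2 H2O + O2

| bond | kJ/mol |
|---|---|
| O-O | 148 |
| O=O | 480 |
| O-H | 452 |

ΔH ≈ −184 kJ

Bonds broken (reactants):
  O-H: 4 × 452 = 1808
  O-O: 2 × 148 = 296
  Σ(broken) = 2104 kJ
Bonds formed (products):
  O-H: 4 × 452 = 1808
  O=O: 1 × 480 = 480
  Σ(formed) = 2288 kJ
ΔH = Σ(broken) − Σ(formed) = 2104 − 2288 = −184 kJ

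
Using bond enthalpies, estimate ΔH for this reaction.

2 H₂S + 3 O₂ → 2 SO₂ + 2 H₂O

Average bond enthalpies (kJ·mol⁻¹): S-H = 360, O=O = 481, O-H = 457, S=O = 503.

ΔH ≈ −957 kJ

Bonds broken (reactants):
  O=O: 3 × 481 = 1443
  S-H: 4 × 360 = 1440
  Σ(broken) = 2883 kJ
Bonds formed (products):
  O-H: 4 × 457 = 1828
  S=O: 4 × 503 = 2012
  Σ(formed) = 3840 kJ
ΔH = Σ(broken) − Σ(formed) = 2883 − 3840 = −957 kJ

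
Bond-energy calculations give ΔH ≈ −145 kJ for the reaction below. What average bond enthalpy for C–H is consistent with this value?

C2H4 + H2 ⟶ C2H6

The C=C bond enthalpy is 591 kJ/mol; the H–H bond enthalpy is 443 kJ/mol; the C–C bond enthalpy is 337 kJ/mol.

Let D be the C–H bond energy.
Σ(broken) = 4×D + 1×591 + 1×443 = 1034 + 4D
Σ(formed) = 1×337 + 6×D = 337 + 6D
ΔH = Σ(broken) − Σ(formed) = (1034 + 4D) − (337 + 6D) = +697 − 2D
Setting this equal to −145 kJ gives 2D = 842, so D = 421 kJ/mol.

D(C–H) ≈ 421 kJ/mol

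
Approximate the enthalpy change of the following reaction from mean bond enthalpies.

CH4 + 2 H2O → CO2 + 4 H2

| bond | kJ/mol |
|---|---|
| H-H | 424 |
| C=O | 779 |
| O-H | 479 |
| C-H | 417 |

Bonds broken (reactants):
  C-H: 4 × 417 = 1668
  O-H: 4 × 479 = 1916
  Σ(broken) = 3584 kJ
Bonds formed (products):
  C=O: 2 × 779 = 1558
  H-H: 4 × 424 = 1696
  Σ(formed) = 3254 kJ
ΔH = Σ(broken) − Σ(formed) = 3584 − 3254 = +330 kJ

ΔH ≈ +330 kJ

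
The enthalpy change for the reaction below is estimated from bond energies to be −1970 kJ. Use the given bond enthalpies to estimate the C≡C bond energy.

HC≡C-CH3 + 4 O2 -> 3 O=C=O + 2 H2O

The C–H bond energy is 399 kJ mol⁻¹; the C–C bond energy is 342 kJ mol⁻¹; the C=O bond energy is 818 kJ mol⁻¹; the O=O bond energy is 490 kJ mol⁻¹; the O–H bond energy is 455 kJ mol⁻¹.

Let D be the C≡C bond energy.
Σ(broken) = 1×D + 1×342 + 4×399 + 4×490 = 3898 + D
Σ(formed) = 6×818 + 4×455 = 6728
ΔH = Σ(broken) − Σ(formed) = (3898 + D) − (6728) = −2830 + D
Setting this equal to −1970 kJ gives D = 860 kJ/mol.

D(C≡C) ≈ 860 kJ/mol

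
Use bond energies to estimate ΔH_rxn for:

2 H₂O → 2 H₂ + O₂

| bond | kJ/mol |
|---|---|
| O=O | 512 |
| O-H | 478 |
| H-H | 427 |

Bonds broken (reactants):
  O-H: 4 × 478 = 1912
  Σ(broken) = 1912 kJ
Bonds formed (products):
  H-H: 2 × 427 = 854
  O=O: 1 × 512 = 512
  Σ(formed) = 1366 kJ
ΔH = Σ(broken) − Σ(formed) = 1912 − 1366 = +546 kJ

ΔH ≈ +546 kJ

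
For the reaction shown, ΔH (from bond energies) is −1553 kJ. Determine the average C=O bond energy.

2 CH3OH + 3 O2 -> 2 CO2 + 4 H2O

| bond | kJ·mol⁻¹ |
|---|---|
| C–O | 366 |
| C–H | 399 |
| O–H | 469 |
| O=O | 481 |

D(C=O) ≈ 827 kJ/mol

Let D be the C=O bond energy.
Σ(broken) = 6×399 + 2×366 + 2×469 + 3×481 = 5507
Σ(formed) = 4×D + 8×469 = 3752 + 4D
ΔH = Σ(broken) − Σ(formed) = (5507) − (3752 + 4D) = +1755 − 4D
Setting this equal to −1553 kJ gives 4D = 3308, so D = 827 kJ/mol.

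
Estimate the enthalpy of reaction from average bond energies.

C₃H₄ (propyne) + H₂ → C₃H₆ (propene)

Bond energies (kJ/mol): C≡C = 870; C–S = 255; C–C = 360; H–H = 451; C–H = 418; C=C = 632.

ΔH ≈ −147 kJ

Bonds broken (reactants):
  C≡C: 1 × 870 = 870
  C–C: 1 × 360 = 360
  C–H: 4 × 418 = 1672
  H–H: 1 × 451 = 451
  Σ(broken) = 3353 kJ
Bonds formed (products):
  C–C: 1 × 360 = 360
  C–H: 6 × 418 = 2508
  C=C: 1 × 632 = 632
  Σ(formed) = 3500 kJ
ΔH = Σ(broken) − Σ(formed) = 3353 − 3500 = −147 kJ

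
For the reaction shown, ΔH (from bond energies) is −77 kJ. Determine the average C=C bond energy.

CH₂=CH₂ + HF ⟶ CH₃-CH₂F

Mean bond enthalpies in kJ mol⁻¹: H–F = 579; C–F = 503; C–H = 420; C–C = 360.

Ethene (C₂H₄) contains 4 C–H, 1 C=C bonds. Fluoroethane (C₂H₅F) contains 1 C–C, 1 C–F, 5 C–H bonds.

Let D be the C=C bond energy.
Σ(broken) = 4×420 + 1×D + 1×579 = 2259 + D
Σ(formed) = 1×360 + 1×503 + 5×420 = 2963
ΔH = Σ(broken) − Σ(formed) = (2259 + D) − (2963) = −704 + D
Setting this equal to −77 kJ gives D = 627 kJ/mol.

D(C=C) ≈ 627 kJ/mol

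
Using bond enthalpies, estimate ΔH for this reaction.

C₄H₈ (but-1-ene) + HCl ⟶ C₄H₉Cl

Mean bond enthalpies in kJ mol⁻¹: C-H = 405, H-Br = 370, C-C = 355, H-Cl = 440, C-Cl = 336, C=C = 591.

Bonds broken (reactants):
  C-C: 2 × 355 = 710
  C-H: 8 × 405 = 3240
  C=C: 1 × 591 = 591
  H-Cl: 1 × 440 = 440
  Σ(broken) = 4981 kJ
Bonds formed (products):
  C-C: 3 × 355 = 1065
  C-Cl: 1 × 336 = 336
  C-H: 9 × 405 = 3645
  Σ(formed) = 5046 kJ
ΔH = Σ(broken) − Σ(formed) = 4981 − 5046 = −65 kJ

ΔH ≈ −65 kJ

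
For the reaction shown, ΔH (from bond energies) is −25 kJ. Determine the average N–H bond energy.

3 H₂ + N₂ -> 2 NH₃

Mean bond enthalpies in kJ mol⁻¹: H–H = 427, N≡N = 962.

D(N–H) ≈ 378 kJ/mol

Let D be the N–H bond energy.
Σ(broken) = 3×427 + 1×962 = 2243
Σ(formed) = 6×D = 6D
ΔH = Σ(broken) − Σ(formed) = (2243) − (6D) = +2243 − 6D
Setting this equal to −25 kJ gives 6D = 2268, so D = 378 kJ/mol.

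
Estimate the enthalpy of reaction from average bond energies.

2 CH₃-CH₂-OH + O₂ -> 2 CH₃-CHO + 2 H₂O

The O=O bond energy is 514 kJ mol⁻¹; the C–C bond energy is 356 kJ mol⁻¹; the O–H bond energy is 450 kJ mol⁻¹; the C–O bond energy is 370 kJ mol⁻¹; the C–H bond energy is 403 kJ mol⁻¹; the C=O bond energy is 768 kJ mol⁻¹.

Bonds broken (reactants):
  C–C: 2 × 356 = 712
  C–H: 10 × 403 = 4030
  C–O: 2 × 370 = 740
  O–H: 2 × 450 = 900
  O=O: 1 × 514 = 514
  Σ(broken) = 6896 kJ
Bonds formed (products):
  C–C: 2 × 356 = 712
  C–H: 8 × 403 = 3224
  C=O: 2 × 768 = 1536
  O–H: 4 × 450 = 1800
  Σ(formed) = 7272 kJ
ΔH = Σ(broken) − Σ(formed) = 6896 − 7272 = −376 kJ

ΔH ≈ −376 kJ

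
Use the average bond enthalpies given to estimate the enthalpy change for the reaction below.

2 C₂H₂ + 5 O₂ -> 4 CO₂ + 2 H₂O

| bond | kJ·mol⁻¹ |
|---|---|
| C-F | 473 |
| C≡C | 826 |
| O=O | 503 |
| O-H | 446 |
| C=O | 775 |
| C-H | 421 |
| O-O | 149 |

Bonds broken (reactants):
  C≡C: 2 × 826 = 1652
  C-H: 4 × 421 = 1684
  O=O: 5 × 503 = 2515
  Σ(broken) = 5851 kJ
Bonds formed (products):
  C=O: 8 × 775 = 6200
  O-H: 4 × 446 = 1784
  Σ(formed) = 7984 kJ
ΔH = Σ(broken) − Σ(formed) = 5851 − 7984 = −2133 kJ

ΔH ≈ −2133 kJ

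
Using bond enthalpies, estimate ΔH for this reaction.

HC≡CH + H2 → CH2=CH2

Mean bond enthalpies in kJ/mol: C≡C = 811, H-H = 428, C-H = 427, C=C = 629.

ΔH ≈ −244 kJ

Bonds broken (reactants):
  C≡C: 1 × 811 = 811
  C-H: 2 × 427 = 854
  H-H: 1 × 428 = 428
  Σ(broken) = 2093 kJ
Bonds formed (products):
  C-H: 4 × 427 = 1708
  C=C: 1 × 629 = 629
  Σ(formed) = 2337 kJ
ΔH = Σ(broken) − Σ(formed) = 2093 − 2337 = −244 kJ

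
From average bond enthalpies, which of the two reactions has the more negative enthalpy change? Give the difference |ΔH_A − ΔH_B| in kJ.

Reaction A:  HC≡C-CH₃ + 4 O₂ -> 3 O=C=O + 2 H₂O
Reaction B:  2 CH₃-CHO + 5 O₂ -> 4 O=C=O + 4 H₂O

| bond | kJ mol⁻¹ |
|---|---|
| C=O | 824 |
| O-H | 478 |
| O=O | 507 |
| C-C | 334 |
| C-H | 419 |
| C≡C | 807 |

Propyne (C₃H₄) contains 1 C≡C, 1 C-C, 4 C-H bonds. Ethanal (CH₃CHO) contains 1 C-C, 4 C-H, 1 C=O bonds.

Reaction A:
  Bonds broken (reactants):
    C≡C: 1 × 807 = 807
    C-C: 1 × 334 = 334
    C-H: 4 × 419 = 1676
    O=O: 4 × 507 = 2028
    Σ(broken) = 4845 kJ
  Bonds formed (products):
    C=O: 6 × 824 = 4944
    O-H: 4 × 478 = 1912
    Σ(formed) = 6856 kJ
  ΔH_A = 4845 − 6856 = −2011 kJ
Reaction B:
  Bonds broken (reactants):
    C-C: 2 × 334 = 668
    C-H: 8 × 419 = 3352
    C=O: 2 × 824 = 1648
    O=O: 5 × 507 = 2535
    Σ(broken) = 8203 kJ
  Bonds formed (products):
    C=O: 8 × 824 = 6592
    O-H: 8 × 478 = 3824
    Σ(formed) = 10416 kJ
  ΔH_B = 8203 − 10416 = −2213 kJ
ΔH_A − ΔH_B = +202 kJ, so reaction B has the more negative ΔH; |ΔH_A − ΔH_B| = 202 kJ.

Reaction B, by 202 kJ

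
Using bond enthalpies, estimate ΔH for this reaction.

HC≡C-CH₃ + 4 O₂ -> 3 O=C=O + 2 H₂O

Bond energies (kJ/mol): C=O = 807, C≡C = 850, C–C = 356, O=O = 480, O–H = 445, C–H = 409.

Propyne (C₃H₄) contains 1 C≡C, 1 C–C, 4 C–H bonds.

Bonds broken (reactants):
  C≡C: 1 × 850 = 850
  C–C: 1 × 356 = 356
  C–H: 4 × 409 = 1636
  O=O: 4 × 480 = 1920
  Σ(broken) = 4762 kJ
Bonds formed (products):
  C=O: 6 × 807 = 4842
  O–H: 4 × 445 = 1780
  Σ(formed) = 6622 kJ
ΔH = Σ(broken) − Σ(formed) = 4762 − 6622 = −1860 kJ

ΔH ≈ −1860 kJ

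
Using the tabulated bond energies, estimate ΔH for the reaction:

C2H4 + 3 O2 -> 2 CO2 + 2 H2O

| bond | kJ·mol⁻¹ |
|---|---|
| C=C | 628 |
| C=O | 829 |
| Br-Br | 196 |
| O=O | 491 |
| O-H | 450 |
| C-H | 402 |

Bonds broken (reactants):
  C-H: 4 × 402 = 1608
  C=C: 1 × 628 = 628
  O=O: 3 × 491 = 1473
  Σ(broken) = 3709 kJ
Bonds formed (products):
  C=O: 4 × 829 = 3316
  O-H: 4 × 450 = 1800
  Σ(formed) = 5116 kJ
ΔH = Σ(broken) − Σ(formed) = 3709 − 5116 = −1407 kJ

ΔH ≈ −1407 kJ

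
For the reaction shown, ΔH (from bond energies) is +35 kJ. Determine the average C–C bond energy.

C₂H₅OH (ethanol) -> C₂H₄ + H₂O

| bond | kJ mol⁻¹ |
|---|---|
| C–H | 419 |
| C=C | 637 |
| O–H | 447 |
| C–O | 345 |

D(C–C) ≈ 355 kJ/mol

Let D be the C–C bond energy.
Σ(broken) = 1×D + 5×419 + 1×345 + 1×447 = 2887 + D
Σ(formed) = 4×419 + 1×637 + 2×447 = 3207
ΔH = Σ(broken) − Σ(formed) = (2887 + D) − (3207) = −320 + D
Setting this equal to +35 kJ gives D = 355 kJ/mol.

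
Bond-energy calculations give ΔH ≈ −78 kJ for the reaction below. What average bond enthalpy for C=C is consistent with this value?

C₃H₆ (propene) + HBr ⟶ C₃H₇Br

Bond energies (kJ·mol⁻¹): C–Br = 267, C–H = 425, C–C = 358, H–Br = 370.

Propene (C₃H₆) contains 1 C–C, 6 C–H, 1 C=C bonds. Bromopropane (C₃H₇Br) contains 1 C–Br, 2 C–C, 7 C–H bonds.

D(C=C) ≈ 602 kJ/mol

Let D be the C=C bond energy.
Σ(broken) = 1×358 + 6×425 + 1×D + 1×370 = 3278 + D
Σ(formed) = 1×267 + 2×358 + 7×425 = 3958
ΔH = Σ(broken) − Σ(formed) = (3278 + D) − (3958) = −680 + D
Setting this equal to −78 kJ gives D = 602 kJ/mol.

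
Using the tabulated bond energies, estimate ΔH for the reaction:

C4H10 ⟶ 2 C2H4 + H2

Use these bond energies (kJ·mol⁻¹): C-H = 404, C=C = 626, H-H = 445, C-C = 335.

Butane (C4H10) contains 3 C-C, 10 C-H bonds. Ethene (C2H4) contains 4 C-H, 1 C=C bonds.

Bonds broken (reactants):
  C-C: 3 × 335 = 1005
  C-H: 10 × 404 = 4040
  Σ(broken) = 5045 kJ
Bonds formed (products):
  C-H: 8 × 404 = 3232
  C=C: 2 × 626 = 1252
  H-H: 1 × 445 = 445
  Σ(formed) = 4929 kJ
ΔH = Σ(broken) − Σ(formed) = 5045 − 4929 = +116 kJ

ΔH ≈ +116 kJ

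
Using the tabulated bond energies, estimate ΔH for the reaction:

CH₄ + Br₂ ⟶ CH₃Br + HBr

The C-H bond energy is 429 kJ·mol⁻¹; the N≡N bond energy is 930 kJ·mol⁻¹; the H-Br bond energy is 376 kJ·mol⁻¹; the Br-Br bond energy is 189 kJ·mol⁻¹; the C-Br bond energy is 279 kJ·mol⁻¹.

ΔH ≈ −37 kJ

Bonds broken (reactants):
  Br-Br: 1 × 189 = 189
  C-H: 4 × 429 = 1716
  Σ(broken) = 1905 kJ
Bonds formed (products):
  C-Br: 1 × 279 = 279
  C-H: 3 × 429 = 1287
  H-Br: 1 × 376 = 376
  Σ(formed) = 1942 kJ
ΔH = Σ(broken) − Σ(formed) = 1905 − 1942 = −37 kJ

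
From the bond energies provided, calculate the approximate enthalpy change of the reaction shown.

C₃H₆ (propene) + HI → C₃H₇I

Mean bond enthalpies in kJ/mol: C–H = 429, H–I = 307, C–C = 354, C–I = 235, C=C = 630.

ΔH ≈ −81 kJ

Bonds broken (reactants):
  C–C: 1 × 354 = 354
  C–H: 6 × 429 = 2574
  C=C: 1 × 630 = 630
  H–I: 1 × 307 = 307
  Σ(broken) = 3865 kJ
Bonds formed (products):
  C–C: 2 × 354 = 708
  C–H: 7 × 429 = 3003
  C–I: 1 × 235 = 235
  Σ(formed) = 3946 kJ
ΔH = Σ(broken) − Σ(formed) = 3865 − 3946 = −81 kJ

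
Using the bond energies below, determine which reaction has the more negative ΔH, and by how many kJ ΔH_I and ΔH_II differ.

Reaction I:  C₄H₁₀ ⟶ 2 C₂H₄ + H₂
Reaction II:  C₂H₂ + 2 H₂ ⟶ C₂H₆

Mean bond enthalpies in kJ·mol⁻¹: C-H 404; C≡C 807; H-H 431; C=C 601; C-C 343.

Reaction II, by 494 kJ

Reaction I:
  Bonds broken (reactants):
    C-C: 3 × 343 = 1029
    C-H: 10 × 404 = 4040
    Σ(broken) = 5069 kJ
  Bonds formed (products):
    C-H: 8 × 404 = 3232
    C=C: 2 × 601 = 1202
    H-H: 1 × 431 = 431
    Σ(formed) = 4865 kJ
  ΔH_I = 5069 − 4865 = +204 kJ
Reaction II:
  Bonds broken (reactants):
    C≡C: 1 × 807 = 807
    C-H: 2 × 404 = 808
    H-H: 2 × 431 = 862
    Σ(broken) = 2477 kJ
  Bonds formed (products):
    C-C: 1 × 343 = 343
    C-H: 6 × 404 = 2424
    Σ(formed) = 2767 kJ
  ΔH_II = 2477 − 2767 = −290 kJ
ΔH_I − ΔH_II = +494 kJ, so reaction II has the more negative ΔH; |ΔH_I − ΔH_II| = 494 kJ.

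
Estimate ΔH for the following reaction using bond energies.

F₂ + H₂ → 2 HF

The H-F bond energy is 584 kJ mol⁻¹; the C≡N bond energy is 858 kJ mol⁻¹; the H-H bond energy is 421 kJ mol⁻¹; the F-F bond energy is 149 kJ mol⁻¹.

Bonds broken (reactants):
  F-F: 1 × 149 = 149
  H-H: 1 × 421 = 421
  Σ(broken) = 570 kJ
Bonds formed (products):
  H-F: 2 × 584 = 1168
  Σ(formed) = 1168 kJ
ΔH = Σ(broken) − Σ(formed) = 570 − 1168 = −598 kJ

ΔH ≈ −598 kJ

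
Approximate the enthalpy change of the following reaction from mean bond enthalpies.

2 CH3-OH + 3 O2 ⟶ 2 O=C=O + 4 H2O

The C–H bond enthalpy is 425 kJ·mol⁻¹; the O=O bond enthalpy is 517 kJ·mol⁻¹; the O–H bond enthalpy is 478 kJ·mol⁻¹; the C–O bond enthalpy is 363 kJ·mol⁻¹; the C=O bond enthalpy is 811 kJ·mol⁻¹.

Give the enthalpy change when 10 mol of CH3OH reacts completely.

Bonds broken (reactants):
  C–H: 6 × 425 = 2550
  C–O: 2 × 363 = 726
  O–H: 2 × 478 = 956
  O=O: 3 × 517 = 1551
  Σ(broken) = 5783 kJ
Bonds formed (products):
  C=O: 4 × 811 = 3244
  O–H: 8 × 478 = 3824
  Σ(formed) = 7068 kJ
ΔH = Σ(broken) − Σ(formed) = 5783 − 7068 = −1285 kJ
For 5× the reaction as written: 5 × (−1285) = −6425 kJ

ΔH = −6425 kJ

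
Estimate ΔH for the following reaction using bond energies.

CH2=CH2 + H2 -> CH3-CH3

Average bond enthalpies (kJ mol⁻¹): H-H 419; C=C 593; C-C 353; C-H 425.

Bonds broken (reactants):
  C-H: 4 × 425 = 1700
  C=C: 1 × 593 = 593
  H-H: 1 × 419 = 419
  Σ(broken) = 2712 kJ
Bonds formed (products):
  C-C: 1 × 353 = 353
  C-H: 6 × 425 = 2550
  Σ(formed) = 2903 kJ
ΔH = Σ(broken) − Σ(formed) = 2712 − 2903 = −191 kJ

ΔH ≈ −191 kJ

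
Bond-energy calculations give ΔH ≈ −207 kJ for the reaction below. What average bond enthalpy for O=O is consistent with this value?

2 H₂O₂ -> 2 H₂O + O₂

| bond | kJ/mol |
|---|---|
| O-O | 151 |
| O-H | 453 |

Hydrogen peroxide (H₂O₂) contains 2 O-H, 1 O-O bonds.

D(O=O) ≈ 509 kJ/mol

Let D be the O=O bond energy.
Σ(broken) = 4×453 + 2×151 = 2114
Σ(formed) = 4×453 + 1×D = 1812 + D
ΔH = Σ(broken) − Σ(formed) = (2114) − (1812 + D) = +302 − D
Setting this equal to −207 kJ gives D = 509 kJ/mol.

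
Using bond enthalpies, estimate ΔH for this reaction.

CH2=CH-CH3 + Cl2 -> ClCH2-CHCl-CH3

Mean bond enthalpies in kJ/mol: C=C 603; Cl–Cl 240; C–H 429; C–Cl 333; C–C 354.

ΔH ≈ −177 kJ

Bonds broken (reactants):
  C–C: 1 × 354 = 354
  C–H: 6 × 429 = 2574
  C=C: 1 × 603 = 603
  Cl–Cl: 1 × 240 = 240
  Σ(broken) = 3771 kJ
Bonds formed (products):
  C–C: 2 × 354 = 708
  C–Cl: 2 × 333 = 666
  C–H: 6 × 429 = 2574
  Σ(formed) = 3948 kJ
ΔH = Σ(broken) − Σ(formed) = 3771 − 3948 = −177 kJ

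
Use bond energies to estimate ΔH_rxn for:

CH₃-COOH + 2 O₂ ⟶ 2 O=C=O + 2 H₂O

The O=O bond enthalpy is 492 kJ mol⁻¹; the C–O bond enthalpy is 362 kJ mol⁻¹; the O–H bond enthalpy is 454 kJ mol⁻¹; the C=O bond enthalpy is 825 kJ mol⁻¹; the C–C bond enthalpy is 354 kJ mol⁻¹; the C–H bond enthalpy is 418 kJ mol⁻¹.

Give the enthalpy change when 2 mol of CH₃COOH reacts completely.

Bonds broken (reactants):
  C–C: 1 × 354 = 354
  C–H: 3 × 418 = 1254
  C–O: 1 × 362 = 362
  C=O: 1 × 825 = 825
  O–H: 1 × 454 = 454
  O=O: 2 × 492 = 984
  Σ(broken) = 4233 kJ
Bonds formed (products):
  C=O: 4 × 825 = 3300
  O–H: 4 × 454 = 1816
  Σ(formed) = 5116 kJ
ΔH = Σ(broken) − Σ(formed) = 4233 − 5116 = −883 kJ
For 2× the reaction as written: 2 × (−883) = −1766 kJ

ΔH = −1766 kJ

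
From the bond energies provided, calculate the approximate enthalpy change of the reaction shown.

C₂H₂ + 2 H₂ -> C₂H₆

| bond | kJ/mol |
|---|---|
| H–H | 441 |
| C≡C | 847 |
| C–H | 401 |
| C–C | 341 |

Bonds broken (reactants):
  C≡C: 1 × 847 = 847
  C–H: 2 × 401 = 802
  H–H: 2 × 441 = 882
  Σ(broken) = 2531 kJ
Bonds formed (products):
  C–C: 1 × 341 = 341
  C–H: 6 × 401 = 2406
  Σ(formed) = 2747 kJ
ΔH = Σ(broken) − Σ(formed) = 2531 − 2747 = −216 kJ

ΔH ≈ −216 kJ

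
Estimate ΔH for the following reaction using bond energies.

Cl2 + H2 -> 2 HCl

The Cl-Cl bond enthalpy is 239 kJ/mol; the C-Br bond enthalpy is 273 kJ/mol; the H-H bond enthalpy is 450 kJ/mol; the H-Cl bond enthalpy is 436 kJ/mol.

Bonds broken (reactants):
  Cl-Cl: 1 × 239 = 239
  H-H: 1 × 450 = 450
  Σ(broken) = 689 kJ
Bonds formed (products):
  H-Cl: 2 × 436 = 872
  Σ(formed) = 872 kJ
ΔH = Σ(broken) − Σ(formed) = 689 − 872 = −183 kJ

ΔH ≈ −183 kJ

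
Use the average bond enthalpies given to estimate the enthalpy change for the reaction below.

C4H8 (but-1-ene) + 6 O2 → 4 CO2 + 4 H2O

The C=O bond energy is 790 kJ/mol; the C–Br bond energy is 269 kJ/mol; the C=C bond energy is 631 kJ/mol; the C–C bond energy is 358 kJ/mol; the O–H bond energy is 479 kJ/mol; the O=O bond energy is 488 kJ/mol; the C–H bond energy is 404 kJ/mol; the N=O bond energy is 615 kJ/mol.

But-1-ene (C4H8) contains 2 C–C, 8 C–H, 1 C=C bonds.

Bonds broken (reactants):
  C–C: 2 × 358 = 716
  C–H: 8 × 404 = 3232
  C=C: 1 × 631 = 631
  O=O: 6 × 488 = 2928
  Σ(broken) = 7507 kJ
Bonds formed (products):
  C=O: 8 × 790 = 6320
  O–H: 8 × 479 = 3832
  Σ(formed) = 10152 kJ
ΔH = Σ(broken) − Σ(formed) = 7507 − 10152 = −2645 kJ

ΔH ≈ −2645 kJ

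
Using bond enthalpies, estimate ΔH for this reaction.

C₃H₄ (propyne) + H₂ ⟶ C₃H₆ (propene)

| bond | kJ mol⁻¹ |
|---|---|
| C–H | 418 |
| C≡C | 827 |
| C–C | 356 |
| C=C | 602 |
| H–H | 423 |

ΔH ≈ −188 kJ

Bonds broken (reactants):
  C≡C: 1 × 827 = 827
  C–C: 1 × 356 = 356
  C–H: 4 × 418 = 1672
  H–H: 1 × 423 = 423
  Σ(broken) = 3278 kJ
Bonds formed (products):
  C–C: 1 × 356 = 356
  C–H: 6 × 418 = 2508
  C=C: 1 × 602 = 602
  Σ(formed) = 3466 kJ
ΔH = Σ(broken) − Σ(formed) = 3278 − 3466 = −188 kJ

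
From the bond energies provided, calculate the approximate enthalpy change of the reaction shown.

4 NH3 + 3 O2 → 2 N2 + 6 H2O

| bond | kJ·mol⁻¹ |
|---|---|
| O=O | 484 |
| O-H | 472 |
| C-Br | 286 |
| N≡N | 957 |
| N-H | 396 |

ΔH ≈ −1374 kJ

Bonds broken (reactants):
  N-H: 12 × 396 = 4752
  O=O: 3 × 484 = 1452
  Σ(broken) = 6204 kJ
Bonds formed (products):
  N≡N: 2 × 957 = 1914
  O-H: 12 × 472 = 5664
  Σ(formed) = 7578 kJ
ΔH = Σ(broken) − Σ(formed) = 6204 − 7578 = −1374 kJ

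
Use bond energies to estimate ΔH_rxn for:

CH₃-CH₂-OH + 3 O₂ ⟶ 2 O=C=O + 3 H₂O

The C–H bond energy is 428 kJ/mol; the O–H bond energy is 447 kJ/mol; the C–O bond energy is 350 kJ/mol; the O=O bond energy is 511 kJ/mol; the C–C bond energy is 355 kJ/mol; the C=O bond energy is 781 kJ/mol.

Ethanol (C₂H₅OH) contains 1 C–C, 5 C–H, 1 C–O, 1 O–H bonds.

Bonds broken (reactants):
  C–C: 1 × 355 = 355
  C–H: 5 × 428 = 2140
  C–O: 1 × 350 = 350
  O–H: 1 × 447 = 447
  O=O: 3 × 511 = 1533
  Σ(broken) = 4825 kJ
Bonds formed (products):
  C=O: 4 × 781 = 3124
  O–H: 6 × 447 = 2682
  Σ(formed) = 5806 kJ
ΔH = Σ(broken) − Σ(formed) = 4825 − 5806 = −981 kJ

ΔH ≈ −981 kJ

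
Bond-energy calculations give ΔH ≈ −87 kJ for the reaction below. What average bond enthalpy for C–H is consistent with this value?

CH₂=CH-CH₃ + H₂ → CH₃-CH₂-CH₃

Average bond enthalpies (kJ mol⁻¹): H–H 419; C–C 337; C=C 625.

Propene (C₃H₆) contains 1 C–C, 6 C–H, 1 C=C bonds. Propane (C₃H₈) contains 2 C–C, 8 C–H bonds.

Let D be the C–H bond energy.
Σ(broken) = 1×337 + 6×D + 1×625 + 1×419 = 1381 + 6D
Σ(formed) = 2×337 + 8×D = 674 + 8D
ΔH = Σ(broken) − Σ(formed) = (1381 + 6D) − (674 + 8D) = +707 − 2D
Setting this equal to −87 kJ gives 2D = 794, so D = 397 kJ/mol.

D(C–H) ≈ 397 kJ/mol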